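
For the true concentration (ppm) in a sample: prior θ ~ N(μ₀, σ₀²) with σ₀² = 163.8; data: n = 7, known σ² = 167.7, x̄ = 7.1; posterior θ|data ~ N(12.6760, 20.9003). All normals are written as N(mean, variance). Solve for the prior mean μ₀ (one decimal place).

μ₀ = 50.8

With known observation variance, the Normal–Normal posterior has precision τ_n = τ₀ + n/σ² and mean μ_n = (τ₀μ₀ + (n/σ²)x̄)/τ_n.
Here τ₀ = 1/163.8 = 0.006105 and τ_data = 7/167.7 = 0.041741, so τ_n = 0.047846.
Rearranging for μ₀: μ₀ = (μ_n·τ_n − τ_data·x̄)/τ₀ = (12.6760·0.047846 − 0.041741·7.1) / 0.006105 = 0.310135/0.006105 ≈ 50.8.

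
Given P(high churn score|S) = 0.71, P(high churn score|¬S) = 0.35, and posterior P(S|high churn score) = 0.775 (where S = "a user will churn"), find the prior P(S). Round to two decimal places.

P(S) = 0.63

In odds form, posterior odds = prior odds × likelihood ratio, so prior odds = posterior odds ÷ LR.
Posterior odds = 0.775/(1−0.775) = 3.4444. LR = 0.71/0.35 = 2.0286.
Prior odds = 3.4444/2.0286 = 1.6979, so P(S) = 1.6979/(1+1.6979) ≈ 0.63.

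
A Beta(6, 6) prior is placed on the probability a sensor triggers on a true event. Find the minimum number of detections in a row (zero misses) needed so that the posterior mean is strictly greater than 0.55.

After k detections and 0 misses the posterior is Beta(6+k, 6), with mean (6+k)/(6+6+k).
Set (6+k)/(12+k) > 0.55 and solve: k > (0.55·12 − 6)/(1 − 0.55) = 1.333.
The smallest integer exceeding 1.333 is 2.

k = 2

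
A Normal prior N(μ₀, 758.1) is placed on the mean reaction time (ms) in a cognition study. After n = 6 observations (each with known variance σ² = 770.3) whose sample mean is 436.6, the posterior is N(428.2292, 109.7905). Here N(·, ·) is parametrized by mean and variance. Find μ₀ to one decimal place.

μ₀ = 378.8

The posterior mean is a precision-weighted average: μ_n = (τ₀μ₀ + τ_data·x̄)/(τ₀+τ_data), with τ₀=1/σ₀² and τ_data=n/σ².
Here τ₀ = 1/758.1 = 0.001319 and τ_data = 6/770.3 = 0.007789, so τ_n = 0.009108.
Rearranging for μ₀: μ₀ = (μ_n·τ_n − τ_data·x̄)/τ₀ = (428.2292·0.009108 − 0.007789·436.6) / 0.001319 = 0.499634/0.001319 ≈ 378.8.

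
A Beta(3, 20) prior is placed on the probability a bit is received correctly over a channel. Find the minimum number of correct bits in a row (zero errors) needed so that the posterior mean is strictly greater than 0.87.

After k correct bits and 0 errors the posterior is Beta(3+k, 20), with mean (3+k)/(3+20+k).
Set (3+k)/(23+k) > 0.87 and solve: k > (0.87·23 − 3)/(1 − 0.87) = 130.846.
The smallest integer exceeding 130.846 is 131.

k = 131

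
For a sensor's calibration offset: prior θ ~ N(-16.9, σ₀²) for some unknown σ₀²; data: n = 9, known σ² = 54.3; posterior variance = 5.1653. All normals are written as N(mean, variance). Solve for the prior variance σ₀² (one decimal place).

σ₀² = 35.9

For the Normal–Normal model with known σ², precisions add: τ_n = τ₀ + n/σ².
So 1/σ₀² = 1/5.1653 − 9/54.3 = 0.193600 − 0.165746 = 0.027854.
Hence σ₀² = 1/0.027854 ≈ 35.9.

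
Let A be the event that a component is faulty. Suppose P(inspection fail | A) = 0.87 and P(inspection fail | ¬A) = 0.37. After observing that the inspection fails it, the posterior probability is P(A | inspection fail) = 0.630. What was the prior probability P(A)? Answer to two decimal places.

In odds form, posterior odds = prior odds × likelihood ratio, so prior odds = posterior odds ÷ LR.
Posterior odds = 0.630/(1−0.630) = 1.7027. LR = 0.87/0.37 = 2.3514.
Prior odds = 1.7027/2.3514 = 0.7241, so P(A) = 0.7241/(1+0.7241) ≈ 0.42.

P(A) = 0.42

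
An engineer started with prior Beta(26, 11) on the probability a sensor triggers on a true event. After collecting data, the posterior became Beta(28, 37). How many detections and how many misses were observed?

Beta is conjugate to the binomial likelihood: posterior = Beta(α+s, β+f).
So s = 28 − 26 = 2 and f = 37 − 11 = 26.

2 detections and 26 misses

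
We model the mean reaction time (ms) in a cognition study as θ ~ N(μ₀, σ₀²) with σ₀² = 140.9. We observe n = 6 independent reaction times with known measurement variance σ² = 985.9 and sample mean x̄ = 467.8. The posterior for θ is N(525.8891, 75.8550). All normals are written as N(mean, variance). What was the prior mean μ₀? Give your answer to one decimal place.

The posterior mean is a precision-weighted average: μ_n = (τ₀μ₀ + τ_data·x̄)/(τ₀+τ_data), with τ₀=1/σ₀² and τ_data=n/σ².
Here τ₀ = 1/140.9 = 0.007097 and τ_data = 6/985.9 = 0.006086, so τ_n = 0.013183.
Rearranging for μ₀: μ₀ = (μ_n·τ_n − τ_data·x̄)/τ₀ = (525.8891·0.013183 − 0.006086·467.8) / 0.007097 = 4.085765/0.007097 ≈ 575.7.

μ₀ = 575.7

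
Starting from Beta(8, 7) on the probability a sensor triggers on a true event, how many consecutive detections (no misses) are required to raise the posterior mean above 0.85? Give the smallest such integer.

After k detections and 0 misses the posterior is Beta(8+k, 7), with mean (8+k)/(8+7+k).
Set (8+k)/(15+k) > 0.85 and solve: k > (0.85·15 − 8)/(1 − 0.85) = 31.667.
The smallest integer exceeding 31.667 is 32.

k = 32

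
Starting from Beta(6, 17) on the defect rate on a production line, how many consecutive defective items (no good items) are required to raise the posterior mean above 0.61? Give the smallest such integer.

k = 21

After k defective items and 0 good items the posterior is Beta(6+k, 17), with mean (6+k)/(6+17+k).
Set (6+k)/(23+k) > 0.61 and solve: k > (0.61·23 − 6)/(1 − 0.61) = 20.590.
The smallest integer exceeding 20.590 is 21.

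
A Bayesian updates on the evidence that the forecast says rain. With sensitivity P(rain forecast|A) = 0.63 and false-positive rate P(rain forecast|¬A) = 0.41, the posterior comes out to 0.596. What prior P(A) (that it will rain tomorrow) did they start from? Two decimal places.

P(A) = 0.49

In odds form, posterior odds = prior odds × likelihood ratio, so prior odds = posterior odds ÷ LR.
Posterior odds = 0.596/(1−0.596) = 1.4752. LR = 0.63/0.41 = 1.5366.
Prior odds = 1.4752/1.5366 = 0.9600, so P(A) = 0.9600/(1+0.9600) ≈ 0.49.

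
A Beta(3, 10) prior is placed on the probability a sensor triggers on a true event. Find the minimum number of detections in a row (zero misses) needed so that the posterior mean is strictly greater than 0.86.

After k detections and 0 misses the posterior is Beta(3+k, 10), with mean (3+k)/(3+10+k).
Set (3+k)/(13+k) > 0.86 and solve: k > (0.86·13 − 3)/(1 − 0.86) = 58.429.
The smallest integer exceeding 58.429 is 59.

k = 59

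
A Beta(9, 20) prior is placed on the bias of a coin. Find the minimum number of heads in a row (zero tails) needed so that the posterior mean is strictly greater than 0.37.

k = 3

After k heads and 0 tails the posterior is Beta(9+k, 20), with mean (9+k)/(9+20+k).
Set (9+k)/(29+k) > 0.37 and solve: k > (0.37·29 − 9)/(1 − 0.37) = 2.746.
The smallest integer exceeding 2.746 is 3.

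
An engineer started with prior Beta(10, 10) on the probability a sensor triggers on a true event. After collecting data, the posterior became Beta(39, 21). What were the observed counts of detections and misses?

Beta is conjugate to the binomial likelihood: posterior = Beta(α+s, β+f).
So s = 39 − 10 = 29 and f = 21 − 10 = 11.

29 detections and 11 misses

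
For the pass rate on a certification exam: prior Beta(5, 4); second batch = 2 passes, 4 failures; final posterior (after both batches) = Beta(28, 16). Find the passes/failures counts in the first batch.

Sequential conjugate updates are equivalent to a single update on the pooled data, so total successes = posterior α − prior α and total failures = posterior β − prior β.
Total across both batches: 28−5=23 passes, 16−4=12 failures.
Subtract the second batch: 23−2=21 passes and 12−4=8 failures.

21 passes and 8 failures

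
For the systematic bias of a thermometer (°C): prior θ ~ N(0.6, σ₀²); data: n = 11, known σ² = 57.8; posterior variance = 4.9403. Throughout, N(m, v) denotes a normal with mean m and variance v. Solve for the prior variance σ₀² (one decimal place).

σ₀² = 82.6

Posterior precision equals prior precision plus data precision: 1/σ_n² = 1/σ₀² + n/σ².
So 1/σ₀² = 1/4.9403 − 11/57.8 = 0.202417 − 0.190311 = 0.012106.
Hence σ₀² = 1/0.012106 ≈ 82.6.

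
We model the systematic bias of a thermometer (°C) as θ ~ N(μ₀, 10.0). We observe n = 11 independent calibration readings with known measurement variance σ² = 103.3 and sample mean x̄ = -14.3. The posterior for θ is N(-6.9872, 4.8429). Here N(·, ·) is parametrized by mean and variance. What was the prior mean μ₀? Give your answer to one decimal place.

μ₀ = 0.8

The posterior mean is a precision-weighted average: μ_n = (τ₀μ₀ + τ_data·x̄)/(τ₀+τ_data), with τ₀=1/σ₀² and τ_data=n/σ².
Here τ₀ = 1/10.0 = 0.100000 and τ_data = 11/103.3 = 0.106486, so τ_n = 0.206486.
Rearranging for μ₀: μ₀ = (μ_n·τ_n − τ_data·x̄)/τ₀ = (-6.9872·0.206486 − 0.106486·-14.3) / 0.100000 = 0.079991/0.100000 ≈ 0.8.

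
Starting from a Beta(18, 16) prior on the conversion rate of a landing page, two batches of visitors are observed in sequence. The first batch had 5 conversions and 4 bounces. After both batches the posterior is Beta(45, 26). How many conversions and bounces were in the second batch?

Sequential conjugate updates are equivalent to a single update on the pooled data, so total successes = posterior α − prior α and total failures = posterior β − prior β.
Total across both batches: 45−18=27 conversions, 26−16=10 bounces.
Subtract the first batch: 27−5=22 conversions and 10−4=6 bounces.

22 conversions and 6 bounces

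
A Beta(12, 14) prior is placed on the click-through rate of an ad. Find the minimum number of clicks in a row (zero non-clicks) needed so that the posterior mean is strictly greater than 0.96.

k = 325

After k clicks and 0 non-clicks the posterior is Beta(12+k, 14), with mean (12+k)/(12+14+k).
Set (12+k)/(26+k) > 0.96 and solve: k > (0.96·26 − 12)/(1 − 0.96) = 324.000.
The smallest integer exceeding 324.000 is 325, and checking k=325: (337)/(351) = 0.9601 > 0.96.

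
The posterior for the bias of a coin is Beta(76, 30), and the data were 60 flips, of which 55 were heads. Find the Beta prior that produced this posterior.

Beta(21, 25)

Beta is conjugate to the binomial likelihood: posterior = Beta(α+s, β+f).
So α = 76 − 55 = 21 and β = 30 − 5 = 25.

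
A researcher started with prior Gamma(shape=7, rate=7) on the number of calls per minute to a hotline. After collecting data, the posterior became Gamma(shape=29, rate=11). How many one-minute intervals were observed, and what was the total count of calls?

n = 4 one-minute intervals with total 22 calls

Gamma–Poisson conjugacy: posterior shape = α + Σxᵢ, posterior rate = β + n.
Matching: Σxᵢ = 29 − 7 = 22 and n = 11 − 7 = 4.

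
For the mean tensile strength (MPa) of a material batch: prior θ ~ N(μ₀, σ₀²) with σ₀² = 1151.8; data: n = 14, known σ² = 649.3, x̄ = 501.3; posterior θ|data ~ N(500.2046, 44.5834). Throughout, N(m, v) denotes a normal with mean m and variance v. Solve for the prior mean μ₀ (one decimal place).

The posterior mean is a precision-weighted average: μ_n = (τ₀μ₀ + τ_data·x̄)/(τ₀+τ_data), with τ₀=1/σ₀² and τ_data=n/σ².
Here τ₀ = 1/1151.8 = 0.000868 and τ_data = 14/649.3 = 0.021562, so τ_n = 0.022430.
Rearranging for μ₀: μ₀ = (μ_n·τ_n − τ_data·x̄)/τ₀ = (500.2046·0.022430 − 0.021562·501.3) / 0.000868 = 0.410559/0.000868 ≈ 473.0.

μ₀ = 473.0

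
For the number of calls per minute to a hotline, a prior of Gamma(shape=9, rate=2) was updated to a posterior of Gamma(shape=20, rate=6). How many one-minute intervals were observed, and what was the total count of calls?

A Gamma(α, β) prior (rate parametrization) on a Poisson rate with n observations summing to S gives posterior Gamma(α+S, β+n).
Matching: Σxᵢ = 20 − 9 = 11 and n = 6 − 2 = 4.

n = 4 one-minute intervals with total 11 calls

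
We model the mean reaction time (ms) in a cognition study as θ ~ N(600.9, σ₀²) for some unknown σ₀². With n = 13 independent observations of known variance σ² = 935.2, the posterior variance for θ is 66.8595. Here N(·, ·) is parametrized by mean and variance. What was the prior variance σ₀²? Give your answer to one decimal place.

Posterior precision equals prior precision plus data precision: 1/σ_n² = 1/σ₀² + n/σ².
So 1/σ₀² = 1/66.8595 − 13/935.2 = 0.014957 − 0.013901 = 0.001056.
Hence σ₀² = 1/0.001056 ≈ 947.0.

σ₀² = 947.0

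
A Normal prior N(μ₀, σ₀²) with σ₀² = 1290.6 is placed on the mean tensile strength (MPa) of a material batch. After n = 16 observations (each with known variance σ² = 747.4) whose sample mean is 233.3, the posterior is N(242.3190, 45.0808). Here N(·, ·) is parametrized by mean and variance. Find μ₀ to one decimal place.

μ₀ = 491.5

The posterior mean is a precision-weighted average: μ_n = (τ₀μ₀ + τ_data·x̄)/(τ₀+τ_data), with τ₀=1/σ₀² and τ_data=n/σ².
Here τ₀ = 1/1290.6 = 0.000775 and τ_data = 16/747.4 = 0.021408, so τ_n = 0.022183.
Rearranging for μ₀: μ₀ = (μ_n·τ_n − τ_data·x̄)/τ₀ = (242.3190·0.022183 − 0.021408·233.3) / 0.000775 = 0.380876/0.000775 ≈ 491.5.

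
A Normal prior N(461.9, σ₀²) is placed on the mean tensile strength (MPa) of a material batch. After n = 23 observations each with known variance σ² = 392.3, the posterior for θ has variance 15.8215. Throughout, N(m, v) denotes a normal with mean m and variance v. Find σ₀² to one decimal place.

For the Normal–Normal model with known σ², precisions add: τ_n = τ₀ + n/σ².
So 1/σ₀² = 1/15.8215 − 23/392.3 = 0.063205 − 0.058629 = 0.004576.
Hence σ₀² = 1/0.004576 ≈ 218.5.

σ₀² = 218.5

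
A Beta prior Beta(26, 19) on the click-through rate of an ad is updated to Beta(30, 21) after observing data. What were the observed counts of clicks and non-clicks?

4 clicks and 2 non-clicks

Under Beta–binomial conjugacy the posterior parameters are (a+s, b+f).
Match parameters: s=30−26=4, f=21−19=2.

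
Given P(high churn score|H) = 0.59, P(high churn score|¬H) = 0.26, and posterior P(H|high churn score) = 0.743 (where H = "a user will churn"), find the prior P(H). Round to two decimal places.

In odds form, posterior odds = prior odds × likelihood ratio, so prior odds = posterior odds ÷ LR.
Posterior odds = 0.743/(1−0.743) = 2.8911. LR = 0.59/0.26 = 2.2692.
Prior odds = 2.8911/2.2692 = 1.2741, so P(H) = 1.2741/(1+1.2741) ≈ 0.56.

P(H) = 0.56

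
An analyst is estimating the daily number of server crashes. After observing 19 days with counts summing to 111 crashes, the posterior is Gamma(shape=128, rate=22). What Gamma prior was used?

A Gamma(α, β) prior (rate parametrization) on a Poisson rate with n observations summing to S gives posterior Gamma(α+S, β+n).
So α = 128 − 111 = 17 and β = 22 − 19 = 3.

Gamma(shape=17, rate=3)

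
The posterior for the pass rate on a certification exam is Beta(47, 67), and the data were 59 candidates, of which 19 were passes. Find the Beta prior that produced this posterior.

A Beta(a, b) prior with s successes and f failures in binomial data gives a Beta(a+s, b+f) posterior.
So a = 47 − 19 = 28 and b = 67 − 40 = 27.

Beta(28, 27)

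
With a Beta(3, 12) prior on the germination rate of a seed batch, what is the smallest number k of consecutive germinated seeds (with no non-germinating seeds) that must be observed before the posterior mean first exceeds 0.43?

k = 7

After k germinated seeds and 0 non-germinating seeds the posterior is Beta(3+k, 12), with mean (3+k)/(3+12+k).
Set (3+k)/(15+k) > 0.43 and solve: k > (0.43·15 − 3)/(1 − 0.43) = 6.053.
The smallest integer exceeding 6.053 is 7, and checking k=7: (10)/(22) = 0.4545 > 0.43.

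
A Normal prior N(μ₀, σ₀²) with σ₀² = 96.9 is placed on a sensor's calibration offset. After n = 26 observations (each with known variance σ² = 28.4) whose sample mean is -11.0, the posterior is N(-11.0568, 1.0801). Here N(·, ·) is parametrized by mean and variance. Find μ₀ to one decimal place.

The posterior mean is a precision-weighted average: μ_n = (τ₀μ₀ + τ_data·x̄)/(τ₀+τ_data), with τ₀=1/σ₀² and τ_data=n/σ².
Here τ₀ = 1/96.9 = 0.010320 and τ_data = 26/28.4 = 0.915493, so τ_n = 0.925813.
Rearranging for μ₀: μ₀ = (μ_n·τ_n − τ_data·x̄)/τ₀ = (-11.0568·0.925813 − 0.915493·-11.0) / 0.010320 = -0.166106/0.010320 ≈ -16.1.

μ₀ = -16.1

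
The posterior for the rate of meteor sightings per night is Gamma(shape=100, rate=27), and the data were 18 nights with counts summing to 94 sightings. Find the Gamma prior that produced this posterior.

Gamma(shape=6, rate=9)

Gamma–Poisson conjugacy: posterior shape = α + Σxᵢ, posterior rate = β + n.
So α = 100 − 94 = 6 and β = 27 − 18 = 9.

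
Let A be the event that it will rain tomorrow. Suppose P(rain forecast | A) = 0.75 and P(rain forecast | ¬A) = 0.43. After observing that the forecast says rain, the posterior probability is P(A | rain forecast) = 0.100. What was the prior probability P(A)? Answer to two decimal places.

P(A) = 0.06

Bayes' rule in odds form gives O(A|E) = O(A)·[P(E|A)/P(E|¬A)], hence O(A) = O(A|E)/LR.
Posterior odds = 0.100/(1−0.100) = 0.1111. LR = 0.75/0.43 = 1.7442.
Prior odds = 0.1111/1.7442 = 0.0637, so P(A) = 0.0637/(1+0.0637) ≈ 0.06.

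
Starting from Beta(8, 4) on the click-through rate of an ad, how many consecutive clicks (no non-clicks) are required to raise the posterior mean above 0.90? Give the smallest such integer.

After k clicks and 0 non-clicks the posterior is Beta(8+k, 4), with mean (8+k)/(8+4+k).
Set (8+k)/(12+k) > 0.90 and solve: k > (0.90·12 − 8)/(1 − 0.90) = 28.000.
The smallest integer exceeding 28.000 is 29.

k = 29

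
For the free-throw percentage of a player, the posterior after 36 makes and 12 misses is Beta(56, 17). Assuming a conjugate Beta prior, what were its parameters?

Beta(20, 5)

Under Beta–binomial conjugacy the posterior parameters are (a+s, b+f).
So a = 56 − 36 = 20 and b = 17 − 12 = 5.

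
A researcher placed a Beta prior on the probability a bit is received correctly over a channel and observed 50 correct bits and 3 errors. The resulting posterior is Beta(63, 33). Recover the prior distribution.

Beta(13, 30)

A Beta(a, b) prior with s successes and f failures in binomial data gives a Beta(a+s, b+f) posterior.
Subtract the data counts: 63−50=13, 33−3=30.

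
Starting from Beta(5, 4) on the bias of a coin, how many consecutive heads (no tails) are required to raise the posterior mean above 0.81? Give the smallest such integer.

After k heads and 0 tails the posterior is Beta(5+k, 4), with mean (5+k)/(5+4+k).
Set (5+k)/(9+k) > 0.81 and solve: k > (0.81·9 − 5)/(1 − 0.81) = 12.053.
The smallest integer exceeding 12.053 is 13, and checking k=13: (18)/(22) = 0.8182 > 0.81.

k = 13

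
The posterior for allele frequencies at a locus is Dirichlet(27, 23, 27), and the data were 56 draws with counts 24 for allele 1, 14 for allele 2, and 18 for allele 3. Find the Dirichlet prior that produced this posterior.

For a Dirichlet(α) prior with multinomial counts c, the posterior is Dirichlet(α + c) componentwise.
Subtract each count from the matching posterior parameter: 27−24=3, 23−14=9, 27−18=9.

Dirichlet(3, 9, 9)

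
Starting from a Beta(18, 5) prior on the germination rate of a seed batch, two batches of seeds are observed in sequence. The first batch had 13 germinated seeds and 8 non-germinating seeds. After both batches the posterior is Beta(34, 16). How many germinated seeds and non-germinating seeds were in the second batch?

Sequential conjugate updates are equivalent to a single update on the pooled data, so total successes = posterior α − prior α and total failures = posterior β − prior β.
Total across both batches: 34−18=16 germinated seeds, 16−5=11 non-germinating seeds.
Subtract the first batch: 16−13=3 germinated seeds and 11−8=3 non-germinating seeds.

3 germinated seeds and 3 non-germinating seeds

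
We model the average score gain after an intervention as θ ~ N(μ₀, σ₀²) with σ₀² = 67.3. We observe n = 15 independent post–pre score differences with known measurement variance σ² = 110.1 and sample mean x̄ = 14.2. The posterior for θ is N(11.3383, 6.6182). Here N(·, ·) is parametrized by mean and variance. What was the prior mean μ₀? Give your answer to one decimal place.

μ₀ = -14.9

With known observation variance, the Normal–Normal posterior has precision τ_n = τ₀ + n/σ² and mean μ_n = (τ₀μ₀ + (n/σ²)x̄)/τ_n.
Here τ₀ = 1/67.3 = 0.014859 and τ_data = 15/110.1 = 0.136240, so τ_n = 0.151099.
Rearranging for μ₀: μ₀ = (μ_n·τ_n − τ_data·x̄)/τ₀ = (11.3383·0.151099 − 0.136240·14.2) / 0.014859 = -0.221402/0.014859 ≈ -14.9.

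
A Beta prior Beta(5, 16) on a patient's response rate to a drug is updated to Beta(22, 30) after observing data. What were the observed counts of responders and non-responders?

17 responders and 14 non-responders

Beta is conjugate to the binomial likelihood: posterior = Beta(α+s, β+f).
Match parameters: s=22−5=17, f=30−16=14.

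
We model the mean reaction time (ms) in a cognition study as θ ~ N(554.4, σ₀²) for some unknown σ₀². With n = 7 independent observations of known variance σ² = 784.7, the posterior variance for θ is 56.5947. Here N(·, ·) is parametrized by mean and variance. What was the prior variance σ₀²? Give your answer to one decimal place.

σ₀² = 114.3

For the Normal–Normal model with known σ², precisions add: τ_n = τ₀ + n/σ².
So 1/σ₀² = 1/56.5947 − 7/784.7 = 0.017669 − 0.008921 = 0.008748.
Hence σ₀² = 1/0.008748 ≈ 114.3.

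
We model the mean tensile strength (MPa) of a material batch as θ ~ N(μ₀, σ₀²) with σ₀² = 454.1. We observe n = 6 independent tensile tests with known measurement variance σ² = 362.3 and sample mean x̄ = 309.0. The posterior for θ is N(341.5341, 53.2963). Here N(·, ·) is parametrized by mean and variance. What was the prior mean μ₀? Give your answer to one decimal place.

With known observation variance, the Normal–Normal posterior has precision τ_n = τ₀ + n/σ² and mean μ_n = (τ₀μ₀ + (n/σ²)x̄)/τ_n.
Here τ₀ = 1/454.1 = 0.002202 and τ_data = 6/362.3 = 0.016561, so τ_n = 0.018763.
Rearranging for μ₀: μ₀ = (μ_n·τ_n − τ_data·x̄)/τ₀ = (341.5341·0.018763 − 0.016561·309.0) / 0.002202 = 1.290855/0.002202 ≈ 586.2.

μ₀ = 586.2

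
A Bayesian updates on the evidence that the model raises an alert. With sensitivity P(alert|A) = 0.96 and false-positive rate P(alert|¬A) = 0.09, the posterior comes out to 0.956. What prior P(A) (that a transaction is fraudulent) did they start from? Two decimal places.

P(A) = 0.67

Bayes' rule in odds form gives O(A|E) = O(A)·[P(E|A)/P(E|¬A)], hence O(A) = O(A|E)/LR.
Posterior odds = 0.956/(1−0.956) = 21.7273. LR = 0.96/0.09 = 10.6667.
Prior odds = 21.7273/10.6667 = 2.0369, so P(A) = 2.0369/(1+2.0369) ≈ 0.67.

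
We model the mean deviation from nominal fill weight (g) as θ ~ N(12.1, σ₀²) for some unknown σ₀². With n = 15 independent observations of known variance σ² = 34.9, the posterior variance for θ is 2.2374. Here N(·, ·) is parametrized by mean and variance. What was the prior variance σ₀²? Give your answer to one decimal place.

σ₀² = 58.3

For the Normal–Normal model with known σ², precisions add: τ_n = τ₀ + n/σ².
So 1/σ₀² = 1/2.2374 − 15/34.9 = 0.446947 − 0.429799 = 0.017148.
Hence σ₀² = 1/0.017148 ≈ 58.3.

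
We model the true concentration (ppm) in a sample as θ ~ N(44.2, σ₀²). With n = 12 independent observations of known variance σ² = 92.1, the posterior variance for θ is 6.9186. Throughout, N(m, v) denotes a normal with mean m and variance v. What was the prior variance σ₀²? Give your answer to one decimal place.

σ₀² = 70.2

For the Normal–Normal model with known σ², precisions add: τ_n = τ₀ + n/σ².
So 1/σ₀² = 1/6.9186 − 12/92.1 = 0.144538 − 0.130293 = 0.014245.
Hence σ₀² = 1/0.014245 ≈ 70.2.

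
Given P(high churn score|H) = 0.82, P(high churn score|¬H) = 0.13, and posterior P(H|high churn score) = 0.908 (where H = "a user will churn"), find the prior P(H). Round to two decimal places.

P(H) = 0.61

In odds form, posterior odds = prior odds × likelihood ratio, so prior odds = posterior odds ÷ LR.
Posterior odds = 0.908/(1−0.908) = 9.8696. LR = 0.82/0.13 = 6.3077.
Prior odds = 9.8696/6.3077 = 1.5647, so P(H) = 1.5647/(1+1.5647) ≈ 0.61.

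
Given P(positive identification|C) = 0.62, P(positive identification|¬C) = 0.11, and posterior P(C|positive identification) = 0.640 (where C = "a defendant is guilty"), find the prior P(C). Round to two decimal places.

P(C) = 0.24

In odds form, posterior odds = prior odds × likelihood ratio, so prior odds = posterior odds ÷ LR.
Posterior odds = 0.640/(1−0.640) = 1.7778. LR = 0.62/0.11 = 5.6364.
Prior odds = 1.7778/5.6364 = 0.3154, so P(C) = 0.3154/(1+0.3154) ≈ 0.24.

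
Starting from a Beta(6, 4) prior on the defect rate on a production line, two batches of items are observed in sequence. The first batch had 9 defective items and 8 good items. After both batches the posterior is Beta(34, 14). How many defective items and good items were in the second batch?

19 defective items and 2 good items

Because Beta–binomial updating is additive in the counts, the combined data contributed (α_post−α_prior, β_post−β_prior) successes and failures.
Total across both batches: 34−6=28 defective items, 14−4=10 good items.
Subtract the first batch: 28−9=19 defective items and 10−8=2 good items.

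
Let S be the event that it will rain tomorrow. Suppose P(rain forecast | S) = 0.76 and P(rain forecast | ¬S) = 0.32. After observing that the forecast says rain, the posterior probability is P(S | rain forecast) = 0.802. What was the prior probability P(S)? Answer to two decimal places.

In odds form, posterior odds = prior odds × likelihood ratio, so prior odds = posterior odds ÷ LR.
Posterior odds = 0.802/(1−0.802) = 4.0505. LR = 0.76/0.32 = 2.3750.
Prior odds = 4.0505/2.3750 = 1.7055, so P(S) = 1.7055/(1+1.7055) ≈ 0.63.

P(S) = 0.63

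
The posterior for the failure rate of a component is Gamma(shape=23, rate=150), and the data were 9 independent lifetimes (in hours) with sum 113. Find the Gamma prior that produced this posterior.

Gamma–exponential conjugacy: posterior shape = α + n, posterior rate = β + Σtᵢ.
So α = 23 − 9 = 14 and β = 150 − 113 = 37.

Gamma(shape=14, rate=37)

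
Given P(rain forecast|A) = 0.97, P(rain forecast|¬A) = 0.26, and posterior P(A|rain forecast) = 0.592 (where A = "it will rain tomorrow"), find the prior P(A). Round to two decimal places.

Bayes' rule in odds form gives O(A|E) = O(A)·[P(E|A)/P(E|¬A)], hence O(A) = O(A|E)/LR.
Posterior odds = 0.592/(1−0.592) = 1.4510. LR = 0.97/0.26 = 3.7308.
Prior odds = 1.4510/3.7308 = 0.3889, so P(A) = 0.3889/(1+0.3889) ≈ 0.28.

P(A) = 0.28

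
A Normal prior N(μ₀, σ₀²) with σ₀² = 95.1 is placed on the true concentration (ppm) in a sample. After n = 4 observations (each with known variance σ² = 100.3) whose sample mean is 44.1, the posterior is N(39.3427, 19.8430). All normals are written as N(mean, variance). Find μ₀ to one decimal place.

μ₀ = 21.3

With known observation variance, the Normal–Normal posterior has precision τ_n = τ₀ + n/σ² and mean μ_n = (τ₀μ₀ + (n/σ²)x̄)/τ_n.
Here τ₀ = 1/95.1 = 0.010515 and τ_data = 4/100.3 = 0.039880, so τ_n = 0.050395.
Rearranging for μ₀: μ₀ = (μ_n·τ_n − τ_data·x̄)/τ₀ = (39.3427·0.050395 − 0.039880·44.1) / 0.010515 = 0.223967/0.010515 ≈ 21.3.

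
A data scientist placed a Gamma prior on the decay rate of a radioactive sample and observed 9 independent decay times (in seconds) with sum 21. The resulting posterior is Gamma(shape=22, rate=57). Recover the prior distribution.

Gamma(shape=13, rate=36)

Gamma–exponential conjugacy: posterior shape = α + n, posterior rate = β + Σtᵢ.
So α = 22 − 9 = 13 and β = 57 − 21 = 36.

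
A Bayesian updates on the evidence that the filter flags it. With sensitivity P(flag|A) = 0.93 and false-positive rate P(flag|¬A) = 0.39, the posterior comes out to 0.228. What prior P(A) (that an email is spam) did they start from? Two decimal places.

Bayes' rule in odds form gives O(A|E) = O(A)·[P(E|A)/P(E|¬A)], hence O(A) = O(A|E)/LR.
Posterior odds = 0.228/(1−0.228) = 0.2953. LR = 0.93/0.39 = 2.3846.
Prior odds = 0.2953/2.3846 = 0.1238, so P(A) = 0.1238/(1+0.1238) ≈ 0.11.

P(A) = 0.11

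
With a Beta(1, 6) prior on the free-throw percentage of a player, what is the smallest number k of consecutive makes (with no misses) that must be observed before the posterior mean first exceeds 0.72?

k = 15

After k makes and 0 misses the posterior is Beta(1+k, 6), with mean (1+k)/(1+6+k).
Set (1+k)/(7+k) > 0.72 and solve: k > (0.72·7 − 1)/(1 − 0.72) = 14.429.
The smallest integer exceeding 14.429 is 15.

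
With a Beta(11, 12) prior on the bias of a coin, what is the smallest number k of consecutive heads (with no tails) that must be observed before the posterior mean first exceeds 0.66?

After k heads and 0 tails the posterior is Beta(11+k, 12), with mean (11+k)/(11+12+k).
Set (11+k)/(23+k) > 0.66 and solve: k > (0.66·23 − 11)/(1 − 0.66) = 12.294.
The smallest integer exceeding 12.294 is 13.

k = 13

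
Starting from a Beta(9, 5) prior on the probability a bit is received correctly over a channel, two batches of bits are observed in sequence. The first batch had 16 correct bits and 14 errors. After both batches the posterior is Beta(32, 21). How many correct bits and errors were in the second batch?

Sequential conjugate updates are equivalent to a single update on the pooled data, so total successes = posterior α − prior α and total failures = posterior β − prior β.
Total across both batches: 32−9=23 correct bits, 21−5=16 errors.
Subtract the first batch: 23−16=7 correct bits and 16−14=2 errors.

7 correct bits and 2 errors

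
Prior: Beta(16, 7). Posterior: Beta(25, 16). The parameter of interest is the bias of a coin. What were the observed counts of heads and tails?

9 heads and 9 tails

Under Beta–binomial conjugacy the posterior parameters are (a+s, b+f).
So s = 25 − 16 = 9 and f = 16 − 7 = 9.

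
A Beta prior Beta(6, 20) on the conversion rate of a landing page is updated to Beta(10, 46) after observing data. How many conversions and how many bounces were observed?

4 conversions and 26 bounces

A Beta(α, β) prior with s successes and f failures in binomial data gives a Beta(α+s, β+f) posterior.
So s = 10 − 6 = 4 and f = 46 − 20 = 26.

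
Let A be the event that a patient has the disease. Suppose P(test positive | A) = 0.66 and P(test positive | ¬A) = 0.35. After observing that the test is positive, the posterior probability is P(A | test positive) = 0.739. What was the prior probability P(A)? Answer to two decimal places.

In odds form, posterior odds = prior odds × likelihood ratio, so prior odds = posterior odds ÷ LR.
Posterior odds = 0.739/(1−0.739) = 2.8314. LR = 0.66/0.35 = 1.8857.
Prior odds = 2.8314/1.8857 = 1.5015, so P(A) = 1.5015/(1+1.5015) ≈ 0.60.

P(A) = 0.60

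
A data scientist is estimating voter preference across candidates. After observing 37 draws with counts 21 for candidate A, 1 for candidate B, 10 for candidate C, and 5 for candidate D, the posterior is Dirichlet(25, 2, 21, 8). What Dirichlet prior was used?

Dirichlet(4, 1, 11, 3)

For a Dirichlet(α) prior with multinomial counts c, the posterior is Dirichlet(α + c) componentwise.
Subtract each count from the matching posterior parameter: 25−21=4, 2−1=1, 21−10=11, 8−5=3.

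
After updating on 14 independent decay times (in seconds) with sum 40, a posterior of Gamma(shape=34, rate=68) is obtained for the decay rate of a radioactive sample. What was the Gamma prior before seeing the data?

Gamma–exponential conjugacy: posterior shape = α + n, posterior rate = β + Σtᵢ.
So α = 34 − 14 = 20 and β = 68 − 40 = 28.

Gamma(shape=20, rate=28)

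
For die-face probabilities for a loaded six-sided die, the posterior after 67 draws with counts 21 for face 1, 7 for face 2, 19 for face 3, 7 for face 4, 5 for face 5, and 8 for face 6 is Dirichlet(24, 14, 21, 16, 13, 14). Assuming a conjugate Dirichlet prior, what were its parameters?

For a Dirichlet(α) prior with multinomial counts c, the posterior is Dirichlet(α + c) componentwise.
Subtract each count from the matching posterior parameter: 24−21=3, 14−7=7, 21−19=2, 16−7=9, 13−5=8, 14−8=6.

Dirichlet(3, 7, 2, 9, 8, 6)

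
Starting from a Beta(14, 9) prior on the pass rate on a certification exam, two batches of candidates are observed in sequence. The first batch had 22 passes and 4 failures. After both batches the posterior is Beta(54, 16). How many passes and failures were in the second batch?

18 passes and 3 failures

Sequential conjugate updates are equivalent to a single update on the pooled data, so total successes = posterior α − prior α and total failures = posterior β − prior β.
Total across both batches: 54−14=40 passes, 16−9=7 failures.
Subtract the first batch: 40−22=18 passes and 7−4=3 failures.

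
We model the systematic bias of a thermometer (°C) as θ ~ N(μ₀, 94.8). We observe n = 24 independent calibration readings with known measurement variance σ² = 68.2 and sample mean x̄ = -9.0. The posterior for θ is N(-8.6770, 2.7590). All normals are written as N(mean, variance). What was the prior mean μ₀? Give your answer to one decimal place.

With known observation variance, the Normal–Normal posterior has precision τ_n = τ₀ + n/σ² and mean μ_n = (τ₀μ₀ + (n/σ²)x̄)/τ_n.
Here τ₀ = 1/94.8 = 0.010549 and τ_data = 24/68.2 = 0.351906, so τ_n = 0.362455.
Rearranging for μ₀: μ₀ = (μ_n·τ_n − τ_data·x̄)/τ₀ = (-8.6770·0.362455 − 0.351906·-9.0) / 0.010549 = 0.022132/0.010549 ≈ 2.1.

μ₀ = 2.1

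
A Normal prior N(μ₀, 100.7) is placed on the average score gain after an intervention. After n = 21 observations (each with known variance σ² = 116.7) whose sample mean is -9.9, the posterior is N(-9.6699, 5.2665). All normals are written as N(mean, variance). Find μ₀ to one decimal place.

With known observation variance, the Normal–Normal posterior has precision τ_n = τ₀ + n/σ² and mean μ_n = (τ₀μ₀ + (n/σ²)x̄)/τ_n.
Here τ₀ = 1/100.7 = 0.009930 and τ_data = 21/116.7 = 0.179949, so τ_n = 0.189879.
Rearranging for μ₀: μ₀ = (μ_n·τ_n − τ_data·x̄)/τ₀ = (-9.6699·0.189879 − 0.179949·-9.9) / 0.009930 = -0.054616/0.009930 ≈ -5.5.

μ₀ = -5.5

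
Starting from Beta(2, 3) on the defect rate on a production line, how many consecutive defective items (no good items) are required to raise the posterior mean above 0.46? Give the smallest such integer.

k = 1

After k defective items and 0 good items the posterior is Beta(2+k, 3), with mean (2+k)/(2+3+k).
Set (2+k)/(5+k) > 0.46 and solve: k > (0.46·5 − 2)/(1 − 0.46) = 0.556.
The smallest integer exceeding 0.556 is 1.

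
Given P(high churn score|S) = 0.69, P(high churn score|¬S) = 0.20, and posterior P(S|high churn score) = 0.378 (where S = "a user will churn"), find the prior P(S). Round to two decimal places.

P(S) = 0.15

In odds form, posterior odds = prior odds × likelihood ratio, so prior odds = posterior odds ÷ LR.
Posterior odds = 0.378/(1−0.378) = 0.6077. LR = 0.69/0.20 = 3.4500.
Prior odds = 0.6077/3.4500 = 0.1761, so P(S) = 0.1761/(1+0.1761) ≈ 0.15.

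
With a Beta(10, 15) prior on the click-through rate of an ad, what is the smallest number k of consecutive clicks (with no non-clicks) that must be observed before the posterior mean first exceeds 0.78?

k = 44

After k clicks and 0 non-clicks the posterior is Beta(10+k, 15), with mean (10+k)/(10+15+k).
Set (10+k)/(25+k) > 0.78 and solve: k > (0.78·25 − 10)/(1 − 0.78) = 43.182.
The smallest integer exceeding 43.182 is 44.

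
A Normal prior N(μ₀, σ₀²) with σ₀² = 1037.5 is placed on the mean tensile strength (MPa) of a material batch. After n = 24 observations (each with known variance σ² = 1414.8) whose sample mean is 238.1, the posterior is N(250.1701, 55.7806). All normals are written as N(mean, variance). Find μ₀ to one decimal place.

μ₀ = 462.6

The posterior mean is a precision-weighted average: μ_n = (τ₀μ₀ + τ_data·x̄)/(τ₀+τ_data), with τ₀=1/σ₀² and τ_data=n/σ².
Here τ₀ = 1/1037.5 = 0.000964 and τ_data = 24/1414.8 = 0.016964, so τ_n = 0.017928.
Rearranging for μ₀: μ₀ = (μ_n·τ_n − τ_data·x̄)/τ₀ = (250.1701·0.017928 − 0.016964·238.1) / 0.000964 = 0.445921/0.000964 ≈ 462.6.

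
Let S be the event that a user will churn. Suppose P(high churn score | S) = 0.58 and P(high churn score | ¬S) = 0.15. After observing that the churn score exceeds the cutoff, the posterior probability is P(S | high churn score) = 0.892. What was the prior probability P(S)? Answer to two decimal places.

P(S) = 0.68

In odds form, posterior odds = prior odds × likelihood ratio, so prior odds = posterior odds ÷ LR.
Posterior odds = 0.892/(1−0.892) = 8.2593. LR = 0.58/0.15 = 3.8667.
Prior odds = 8.2593/3.8667 = 2.1360, so P(S) = 2.1360/(1+2.1360) ≈ 0.68.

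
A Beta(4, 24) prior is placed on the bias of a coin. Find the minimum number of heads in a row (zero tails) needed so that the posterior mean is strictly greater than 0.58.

After k heads and 0 tails the posterior is Beta(4+k, 24), with mean (4+k)/(4+24+k).
Set (4+k)/(28+k) > 0.58 and solve: k > (0.58·28 − 4)/(1 − 0.58) = 29.143.
The smallest integer exceeding 29.143 is 30, and checking k=30: (34)/(58) = 0.5862 > 0.58.

k = 30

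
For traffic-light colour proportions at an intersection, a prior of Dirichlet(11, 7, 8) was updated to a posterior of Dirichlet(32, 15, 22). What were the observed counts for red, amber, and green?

For a Dirichlet(α) prior with multinomial counts c, the posterior is Dirichlet(α + c) componentwise.
Counts are posterior − prior componentwise: 32−11=21, 15−7=8, 22−8=14.

counts (21, 8, 14)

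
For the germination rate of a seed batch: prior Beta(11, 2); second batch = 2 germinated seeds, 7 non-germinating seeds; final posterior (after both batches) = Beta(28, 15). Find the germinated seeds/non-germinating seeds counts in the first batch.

Sequential conjugate updates are equivalent to a single update on the pooled data, so total successes = posterior α − prior α and total failures = posterior β − prior β.
Total across both batches: 28−11=17 germinated seeds, 15−2=13 non-germinating seeds.
Subtract the second batch: 17−2=15 germinated seeds and 13−7=6 non-germinating seeds.

15 germinated seeds and 6 non-germinating seeds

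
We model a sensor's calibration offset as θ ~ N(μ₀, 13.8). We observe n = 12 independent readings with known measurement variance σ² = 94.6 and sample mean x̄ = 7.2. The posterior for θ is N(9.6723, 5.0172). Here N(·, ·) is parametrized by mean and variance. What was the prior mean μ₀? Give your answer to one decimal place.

With known observation variance, the Normal–Normal posterior has precision τ_n = τ₀ + n/σ² and mean μ_n = (τ₀μ₀ + (n/σ²)x̄)/τ_n.
Here τ₀ = 1/13.8 = 0.072464 and τ_data = 12/94.6 = 0.126850, so τ_n = 0.199314.
Rearranging for μ₀: μ₀ = (μ_n·τ_n − τ_data·x̄)/τ₀ = (9.6723·0.199314 − 0.126850·7.2) / 0.072464 = 1.014505/0.072464 ≈ 14.0.

μ₀ = 14.0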